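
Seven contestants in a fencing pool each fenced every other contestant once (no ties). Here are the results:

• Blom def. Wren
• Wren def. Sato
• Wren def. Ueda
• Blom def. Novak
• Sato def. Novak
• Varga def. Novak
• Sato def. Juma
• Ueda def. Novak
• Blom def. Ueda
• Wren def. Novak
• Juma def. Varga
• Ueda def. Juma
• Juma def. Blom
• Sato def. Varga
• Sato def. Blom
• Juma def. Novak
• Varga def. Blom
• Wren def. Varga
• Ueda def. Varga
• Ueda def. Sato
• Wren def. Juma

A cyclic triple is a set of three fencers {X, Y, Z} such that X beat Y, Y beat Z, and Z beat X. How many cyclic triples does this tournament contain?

Win totals: Juma 3, Sato 4, Varga 2, Ueda 4, Blom 3, Novak 0, Wren 5.
A fencer with w wins dominates both others in C(w,2) triples; summing gives 3 + 6 + 1 + 6 + 3 + 0 + 10 = 29 transitive triples.
Total triples C(7,3) = 35, so cyclic triples = 35 − 29 = 6.

6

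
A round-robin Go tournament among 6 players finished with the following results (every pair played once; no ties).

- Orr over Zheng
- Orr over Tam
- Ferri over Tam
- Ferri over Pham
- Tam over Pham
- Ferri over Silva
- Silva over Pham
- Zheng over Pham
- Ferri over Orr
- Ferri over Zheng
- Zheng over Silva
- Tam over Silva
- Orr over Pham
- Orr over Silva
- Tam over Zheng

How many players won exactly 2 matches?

Win totals: Tam 3, Orr 4, Pham 0, Zheng 2, Ferri 5, Silva 1.
Exactly 2: Zheng — 1 player.

1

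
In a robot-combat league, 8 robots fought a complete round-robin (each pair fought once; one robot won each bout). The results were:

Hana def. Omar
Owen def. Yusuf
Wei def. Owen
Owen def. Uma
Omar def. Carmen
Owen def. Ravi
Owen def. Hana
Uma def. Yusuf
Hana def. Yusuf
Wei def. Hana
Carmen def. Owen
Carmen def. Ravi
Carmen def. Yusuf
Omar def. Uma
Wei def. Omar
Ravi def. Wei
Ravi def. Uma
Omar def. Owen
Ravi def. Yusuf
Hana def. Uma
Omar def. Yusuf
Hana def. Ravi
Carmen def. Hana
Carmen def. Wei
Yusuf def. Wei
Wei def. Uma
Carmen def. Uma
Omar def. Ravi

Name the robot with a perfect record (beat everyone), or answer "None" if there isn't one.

Highest win total is Carmen with 6 (out of 7 possible).
Carmen lost to Omar, so no robot went undefeated.

None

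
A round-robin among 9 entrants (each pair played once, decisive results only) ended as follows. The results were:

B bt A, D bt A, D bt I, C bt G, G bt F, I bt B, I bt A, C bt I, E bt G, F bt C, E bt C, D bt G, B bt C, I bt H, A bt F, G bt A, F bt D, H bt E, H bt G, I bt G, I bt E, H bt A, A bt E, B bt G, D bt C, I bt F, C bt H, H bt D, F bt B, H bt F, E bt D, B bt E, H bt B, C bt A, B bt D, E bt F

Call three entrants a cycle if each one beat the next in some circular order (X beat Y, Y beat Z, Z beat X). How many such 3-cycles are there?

21

Win totals: A 2, B 5, C 4, D 4, E 4, F 3, G 2, H 6, I 6.
An entrant with w wins dominates both others in C(w,2) triples; summing gives 1 + 10 + 6 + 6 + 6 + 3 + 1 + 15 + 15 = 63 transitive triples.
Total triples C(9,3) = 84, so cyclic triples = 84 − 63 = 21.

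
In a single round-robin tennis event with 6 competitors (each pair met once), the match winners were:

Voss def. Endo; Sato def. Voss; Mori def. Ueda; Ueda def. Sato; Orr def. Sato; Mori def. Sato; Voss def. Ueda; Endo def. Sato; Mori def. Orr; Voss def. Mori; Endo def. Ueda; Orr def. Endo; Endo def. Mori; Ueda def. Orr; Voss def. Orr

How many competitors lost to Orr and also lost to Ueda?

Orr beat: Sato, Endo.
Ueda beat: Sato, Orr.
Both beat: Sato — 1.

1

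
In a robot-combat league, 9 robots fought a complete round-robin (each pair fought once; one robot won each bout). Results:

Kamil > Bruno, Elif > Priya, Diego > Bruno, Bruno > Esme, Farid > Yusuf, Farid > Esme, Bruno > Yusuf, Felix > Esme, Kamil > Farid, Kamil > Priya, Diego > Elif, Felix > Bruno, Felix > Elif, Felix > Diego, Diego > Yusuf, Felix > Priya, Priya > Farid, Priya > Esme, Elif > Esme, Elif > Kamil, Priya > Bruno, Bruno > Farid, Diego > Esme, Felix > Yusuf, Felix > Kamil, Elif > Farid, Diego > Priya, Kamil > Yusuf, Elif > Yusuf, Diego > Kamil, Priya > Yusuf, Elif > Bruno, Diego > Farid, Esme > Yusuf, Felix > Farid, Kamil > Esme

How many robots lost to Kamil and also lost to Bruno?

Kamil beat: Yusuf, Esme, Bruno, Farid, Priya.
Bruno beat: Yusuf, Esme, Farid.
Both beat: Yusuf, Esme, Farid — 3.

3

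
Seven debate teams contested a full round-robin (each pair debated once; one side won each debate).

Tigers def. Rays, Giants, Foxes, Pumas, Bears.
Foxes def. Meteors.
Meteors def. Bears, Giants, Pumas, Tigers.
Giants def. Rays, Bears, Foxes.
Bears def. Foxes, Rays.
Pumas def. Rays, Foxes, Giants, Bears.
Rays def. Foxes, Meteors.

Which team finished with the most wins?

Win totals: Foxes 1, Pumas 4, Meteors 4, Bears 2, Rays 2, Tigers 5, Giants 3.
Tigers leads with 5 wins (next highest: 4).

Tigers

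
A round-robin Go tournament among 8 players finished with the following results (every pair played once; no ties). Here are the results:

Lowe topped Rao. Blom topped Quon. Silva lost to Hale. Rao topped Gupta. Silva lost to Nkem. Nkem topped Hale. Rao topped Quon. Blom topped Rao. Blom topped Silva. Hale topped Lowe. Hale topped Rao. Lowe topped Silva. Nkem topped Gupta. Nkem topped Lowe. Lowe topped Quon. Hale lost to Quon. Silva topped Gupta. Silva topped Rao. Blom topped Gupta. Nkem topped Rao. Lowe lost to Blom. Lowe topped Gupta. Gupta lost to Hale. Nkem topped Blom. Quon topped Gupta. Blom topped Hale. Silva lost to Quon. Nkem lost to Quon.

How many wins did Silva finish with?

2

Silva's results: beat Rao, Gupta; lost to Blom, Quon, Nkem, Lowe, Hale.
That is 2 wins.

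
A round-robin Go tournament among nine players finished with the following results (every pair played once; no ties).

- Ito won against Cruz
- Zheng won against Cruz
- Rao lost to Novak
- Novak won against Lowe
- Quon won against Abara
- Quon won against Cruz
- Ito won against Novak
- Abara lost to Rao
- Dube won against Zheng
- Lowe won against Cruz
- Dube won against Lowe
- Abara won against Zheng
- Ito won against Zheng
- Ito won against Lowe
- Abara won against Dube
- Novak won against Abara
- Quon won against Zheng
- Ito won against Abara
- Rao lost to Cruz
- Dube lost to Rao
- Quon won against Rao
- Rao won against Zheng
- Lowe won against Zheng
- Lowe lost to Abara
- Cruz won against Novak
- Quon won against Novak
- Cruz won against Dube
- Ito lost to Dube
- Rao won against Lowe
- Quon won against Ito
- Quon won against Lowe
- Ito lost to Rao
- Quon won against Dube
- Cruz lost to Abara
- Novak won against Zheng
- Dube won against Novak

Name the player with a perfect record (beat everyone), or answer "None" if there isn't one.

Quon

Quon has 8 wins out of 8 opponents — a perfect record.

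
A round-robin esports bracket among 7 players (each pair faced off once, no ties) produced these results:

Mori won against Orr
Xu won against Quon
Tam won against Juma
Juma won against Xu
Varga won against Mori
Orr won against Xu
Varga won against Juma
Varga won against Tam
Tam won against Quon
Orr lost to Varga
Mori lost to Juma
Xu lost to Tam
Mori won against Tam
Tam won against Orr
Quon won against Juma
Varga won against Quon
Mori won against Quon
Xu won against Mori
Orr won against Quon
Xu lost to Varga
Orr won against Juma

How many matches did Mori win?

Mori's results: beat Orr, Quon, Tam; lost to Xu, Juma, Varga.
That is 3 wins.

3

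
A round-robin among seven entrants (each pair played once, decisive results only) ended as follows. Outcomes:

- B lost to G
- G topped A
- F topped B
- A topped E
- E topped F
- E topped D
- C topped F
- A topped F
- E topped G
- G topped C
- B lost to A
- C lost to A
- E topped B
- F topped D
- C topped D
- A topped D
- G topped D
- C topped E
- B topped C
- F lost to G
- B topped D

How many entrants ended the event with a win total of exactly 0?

1

Win totals: A 5, B 2, C 3, D 0, E 4, F 2, G 5.
Exactly 0: D — 1 entrant.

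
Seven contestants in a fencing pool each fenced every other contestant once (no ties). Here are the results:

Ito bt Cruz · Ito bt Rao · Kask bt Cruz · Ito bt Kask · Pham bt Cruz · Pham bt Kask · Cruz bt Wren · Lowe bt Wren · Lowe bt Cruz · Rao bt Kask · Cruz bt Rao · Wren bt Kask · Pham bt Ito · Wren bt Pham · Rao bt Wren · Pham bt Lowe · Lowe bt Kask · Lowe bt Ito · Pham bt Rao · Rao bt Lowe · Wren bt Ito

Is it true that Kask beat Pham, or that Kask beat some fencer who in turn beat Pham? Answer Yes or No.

Kask did not beat Pham directly.
Kask beat Cruz, but each of them lost to Pham. No two-step path.

No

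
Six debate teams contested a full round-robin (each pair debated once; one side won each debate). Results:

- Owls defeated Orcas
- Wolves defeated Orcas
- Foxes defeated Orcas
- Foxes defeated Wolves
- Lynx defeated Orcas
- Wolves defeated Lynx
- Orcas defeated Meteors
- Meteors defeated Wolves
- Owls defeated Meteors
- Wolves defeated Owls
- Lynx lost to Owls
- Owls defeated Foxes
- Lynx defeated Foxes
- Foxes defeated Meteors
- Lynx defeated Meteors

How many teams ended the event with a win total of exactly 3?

Win totals: Owls 4, Foxes 3, Meteors 1, Wolves 3, Orcas 1, Lynx 3.
Exactly 3: Foxes, Wolves, Lynx — 3 teams.

3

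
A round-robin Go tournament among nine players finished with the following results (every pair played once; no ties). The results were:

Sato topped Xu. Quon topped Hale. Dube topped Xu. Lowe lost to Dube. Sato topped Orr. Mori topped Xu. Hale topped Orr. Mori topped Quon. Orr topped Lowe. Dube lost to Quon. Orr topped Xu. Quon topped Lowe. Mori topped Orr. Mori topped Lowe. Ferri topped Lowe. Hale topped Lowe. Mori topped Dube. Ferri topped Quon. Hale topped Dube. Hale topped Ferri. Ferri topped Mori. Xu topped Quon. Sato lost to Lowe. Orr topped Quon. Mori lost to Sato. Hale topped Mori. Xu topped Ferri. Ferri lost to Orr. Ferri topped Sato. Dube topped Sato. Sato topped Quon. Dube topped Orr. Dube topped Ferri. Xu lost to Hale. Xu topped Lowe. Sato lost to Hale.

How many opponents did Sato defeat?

4

Sato's results: beat Orr, Mori, Quon, Xu; lost to Ferri, Hale, Dube, Lowe.
That is 4 wins.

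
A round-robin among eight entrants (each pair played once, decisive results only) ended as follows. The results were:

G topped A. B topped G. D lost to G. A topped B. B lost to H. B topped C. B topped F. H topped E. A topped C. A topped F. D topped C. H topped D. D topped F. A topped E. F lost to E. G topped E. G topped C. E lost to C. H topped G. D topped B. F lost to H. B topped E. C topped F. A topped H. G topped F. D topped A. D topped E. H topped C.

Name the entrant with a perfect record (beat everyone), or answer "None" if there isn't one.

Highest win total is H with 6 (out of 7 possible).
H lost to A, so no entrant went undefeated.

None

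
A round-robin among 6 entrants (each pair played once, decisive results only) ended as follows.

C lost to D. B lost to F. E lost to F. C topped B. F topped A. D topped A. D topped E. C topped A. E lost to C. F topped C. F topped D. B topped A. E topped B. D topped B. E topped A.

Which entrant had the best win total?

Win totals: A 0, B 1, C 3, D 4, E 2, F 5.
F leads with 5 wins (next highest: 4).

F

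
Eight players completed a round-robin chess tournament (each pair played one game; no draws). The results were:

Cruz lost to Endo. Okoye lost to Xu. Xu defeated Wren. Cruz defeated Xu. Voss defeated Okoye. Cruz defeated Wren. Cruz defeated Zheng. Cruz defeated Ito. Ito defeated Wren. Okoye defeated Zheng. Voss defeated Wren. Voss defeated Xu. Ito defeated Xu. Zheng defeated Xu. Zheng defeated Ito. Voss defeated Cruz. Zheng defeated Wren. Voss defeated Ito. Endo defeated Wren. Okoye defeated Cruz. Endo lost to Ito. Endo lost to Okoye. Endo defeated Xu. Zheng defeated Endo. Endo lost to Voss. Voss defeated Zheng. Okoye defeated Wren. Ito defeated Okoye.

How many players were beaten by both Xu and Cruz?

Xu beat: Okoye, Wren.
Cruz beat: Ito, Xu, Wren, Zheng.
Both beat: Wren — 1.

1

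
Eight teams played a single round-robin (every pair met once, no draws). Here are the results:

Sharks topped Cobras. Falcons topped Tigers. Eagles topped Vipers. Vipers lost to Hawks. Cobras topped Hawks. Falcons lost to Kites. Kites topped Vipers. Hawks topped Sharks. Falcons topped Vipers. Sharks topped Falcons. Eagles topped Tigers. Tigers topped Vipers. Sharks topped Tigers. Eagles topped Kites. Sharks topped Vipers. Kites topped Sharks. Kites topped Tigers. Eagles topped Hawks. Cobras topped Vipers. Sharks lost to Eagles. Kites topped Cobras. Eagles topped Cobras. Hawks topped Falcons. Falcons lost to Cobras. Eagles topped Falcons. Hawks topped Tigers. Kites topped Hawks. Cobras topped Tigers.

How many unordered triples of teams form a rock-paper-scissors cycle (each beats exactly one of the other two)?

1

Win totals: Hawks 4, Cobras 4, Kites 6, Sharks 4, Vipers 0, Falcons 2, Eagles 7, Tigers 1.
A team with w wins dominates both others in C(w,2) triples; summing gives 6 + 6 + 15 + 6 + 0 + 1 + 21 + 0 = 55 transitive triples.
Total triples C(8,3) = 56, so cyclic triples = 56 − 55 = 1.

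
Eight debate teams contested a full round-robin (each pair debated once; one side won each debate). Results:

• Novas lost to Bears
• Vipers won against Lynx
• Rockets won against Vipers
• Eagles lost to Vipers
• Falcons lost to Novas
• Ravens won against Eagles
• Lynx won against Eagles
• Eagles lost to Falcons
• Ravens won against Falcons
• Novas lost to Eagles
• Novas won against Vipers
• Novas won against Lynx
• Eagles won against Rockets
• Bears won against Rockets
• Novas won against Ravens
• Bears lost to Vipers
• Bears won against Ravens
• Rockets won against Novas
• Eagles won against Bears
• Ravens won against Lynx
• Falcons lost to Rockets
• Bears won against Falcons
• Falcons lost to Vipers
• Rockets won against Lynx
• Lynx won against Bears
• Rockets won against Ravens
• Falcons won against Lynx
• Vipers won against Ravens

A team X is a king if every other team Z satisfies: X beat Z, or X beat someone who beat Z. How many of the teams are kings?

Vipers reaches everyone (king).
Lynx cannot reach Vipers in two steps.
Falcons cannot reach Vipers, Ravens in two steps.
Bears reaches everyone (king).
Novas cannot reach Rockets in two steps.
Eagles reaches everyone (king).
Ravens cannot reach Vipers in two steps.
Rockets reaches everyone (king).
Kings: Vipers, Bears, Eagles, Rockets — 4.

4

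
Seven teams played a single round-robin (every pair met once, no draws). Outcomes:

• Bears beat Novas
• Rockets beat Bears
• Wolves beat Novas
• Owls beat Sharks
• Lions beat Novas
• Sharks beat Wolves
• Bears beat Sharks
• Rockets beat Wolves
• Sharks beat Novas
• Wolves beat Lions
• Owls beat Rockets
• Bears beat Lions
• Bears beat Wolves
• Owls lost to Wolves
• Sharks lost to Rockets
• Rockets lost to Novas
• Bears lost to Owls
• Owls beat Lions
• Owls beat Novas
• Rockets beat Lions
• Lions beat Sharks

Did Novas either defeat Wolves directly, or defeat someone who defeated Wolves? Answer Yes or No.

Yes

Novas did not beat Wolves directly.
Novas beat Rockets. Of those, Rockets beat Wolves.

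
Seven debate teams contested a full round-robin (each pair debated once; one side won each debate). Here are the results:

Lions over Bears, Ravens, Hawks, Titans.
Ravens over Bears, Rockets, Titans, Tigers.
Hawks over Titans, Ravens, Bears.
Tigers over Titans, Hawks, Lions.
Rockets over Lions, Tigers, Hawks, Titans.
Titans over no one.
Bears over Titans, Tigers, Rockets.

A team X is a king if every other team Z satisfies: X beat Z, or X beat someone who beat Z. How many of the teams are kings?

Ravens reaches everyone (king).
Bears cannot reach Ravens in two steps.
Rockets reaches everyone (king).
Titans cannot reach Ravens, Bears, Rockets, Tigers, Hawks, Lions in two steps.
Tigers cannot reach Rockets in two steps.
Hawks cannot reach Lions in two steps.
Lions reaches everyone (king).
Kings: Ravens, Rockets, Lions — 3.

3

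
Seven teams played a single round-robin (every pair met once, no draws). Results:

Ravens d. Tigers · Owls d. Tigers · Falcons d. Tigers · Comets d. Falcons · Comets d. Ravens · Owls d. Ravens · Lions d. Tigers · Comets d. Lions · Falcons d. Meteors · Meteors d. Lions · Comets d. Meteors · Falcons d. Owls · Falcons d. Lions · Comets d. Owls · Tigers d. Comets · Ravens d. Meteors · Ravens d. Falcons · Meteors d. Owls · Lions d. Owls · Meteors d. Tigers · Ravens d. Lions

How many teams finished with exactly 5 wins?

1

Win totals: Meteors 3, Falcons 4, Comets 5, Ravens 4, Lions 2, Owls 2, Tigers 1.
Exactly 5: Comets — 1 team.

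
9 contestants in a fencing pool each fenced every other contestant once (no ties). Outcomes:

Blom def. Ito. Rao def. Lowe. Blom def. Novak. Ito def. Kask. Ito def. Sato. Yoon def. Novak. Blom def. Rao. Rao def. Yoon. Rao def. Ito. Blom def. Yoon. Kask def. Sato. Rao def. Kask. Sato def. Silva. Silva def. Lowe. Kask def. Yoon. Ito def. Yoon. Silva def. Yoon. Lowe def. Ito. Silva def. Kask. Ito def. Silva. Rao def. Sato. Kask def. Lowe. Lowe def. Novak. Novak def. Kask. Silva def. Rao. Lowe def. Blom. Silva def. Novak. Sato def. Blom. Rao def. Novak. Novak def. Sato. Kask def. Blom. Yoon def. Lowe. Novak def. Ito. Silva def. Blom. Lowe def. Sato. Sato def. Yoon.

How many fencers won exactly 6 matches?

2

Win totals: Silva 6, Yoon 2, Sato 3, Rao 6, Ito 4, Lowe 4, Novak 3, Kask 4, Blom 4.
Exactly 6: Silva, Rao — 2 fencers.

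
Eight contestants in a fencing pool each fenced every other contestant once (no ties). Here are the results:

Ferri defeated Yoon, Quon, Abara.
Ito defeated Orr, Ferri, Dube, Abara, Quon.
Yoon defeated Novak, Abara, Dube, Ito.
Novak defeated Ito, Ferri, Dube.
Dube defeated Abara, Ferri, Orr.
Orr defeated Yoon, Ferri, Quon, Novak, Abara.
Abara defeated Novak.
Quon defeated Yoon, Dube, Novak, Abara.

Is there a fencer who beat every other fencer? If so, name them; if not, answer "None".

None

Highest win total is Orr with 5 (out of 7 possible).
Orr lost to Ito, Dube, so no fencer went undefeated.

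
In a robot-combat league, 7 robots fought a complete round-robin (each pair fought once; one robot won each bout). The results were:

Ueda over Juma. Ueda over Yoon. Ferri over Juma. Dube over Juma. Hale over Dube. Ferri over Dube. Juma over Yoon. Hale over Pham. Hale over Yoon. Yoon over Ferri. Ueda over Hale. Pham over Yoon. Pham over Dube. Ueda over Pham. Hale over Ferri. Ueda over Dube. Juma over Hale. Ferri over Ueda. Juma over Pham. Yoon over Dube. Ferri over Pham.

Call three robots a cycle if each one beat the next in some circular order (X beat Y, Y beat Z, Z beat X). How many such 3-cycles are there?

8

Win totals: Ferri 4, Juma 3, Hale 4, Dube 1, Yoon 2, Ueda 5, Pham 2.
A robot with w wins dominates both others in C(w,2) triples; summing gives 6 + 3 + 6 + 0 + 1 + 10 + 1 = 27 transitive triples.
Total triples C(7,3) = 35, so cyclic triples = 35 − 27 = 8.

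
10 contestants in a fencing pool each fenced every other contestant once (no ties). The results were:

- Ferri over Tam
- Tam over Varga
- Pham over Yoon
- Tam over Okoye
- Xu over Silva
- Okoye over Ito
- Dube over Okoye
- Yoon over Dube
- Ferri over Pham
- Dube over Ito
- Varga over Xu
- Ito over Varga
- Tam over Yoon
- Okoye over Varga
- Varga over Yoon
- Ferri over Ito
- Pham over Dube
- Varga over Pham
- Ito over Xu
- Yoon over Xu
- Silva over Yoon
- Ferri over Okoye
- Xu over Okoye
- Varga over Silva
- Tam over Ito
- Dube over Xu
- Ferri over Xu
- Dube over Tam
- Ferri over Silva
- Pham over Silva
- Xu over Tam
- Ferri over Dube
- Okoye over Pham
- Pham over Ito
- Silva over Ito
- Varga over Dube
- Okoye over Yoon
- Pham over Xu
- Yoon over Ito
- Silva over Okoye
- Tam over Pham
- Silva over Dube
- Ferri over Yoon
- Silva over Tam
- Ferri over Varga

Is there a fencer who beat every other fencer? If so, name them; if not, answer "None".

Ferri

Ferri has 9 wins out of 9 opponents — a perfect record.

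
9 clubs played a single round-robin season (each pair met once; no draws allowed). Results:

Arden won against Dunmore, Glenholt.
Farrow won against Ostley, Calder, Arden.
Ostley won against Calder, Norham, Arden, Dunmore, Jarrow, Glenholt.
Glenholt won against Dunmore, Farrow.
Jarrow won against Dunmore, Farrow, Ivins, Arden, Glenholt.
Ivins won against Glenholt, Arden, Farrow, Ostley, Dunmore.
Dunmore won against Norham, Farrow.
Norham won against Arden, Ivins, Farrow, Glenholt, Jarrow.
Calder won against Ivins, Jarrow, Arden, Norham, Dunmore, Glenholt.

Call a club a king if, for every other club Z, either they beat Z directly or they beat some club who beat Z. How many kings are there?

7

Jarrow reaches everyone (king).
Calder reaches everyone (king).
Ivins reaches everyone (king).
Dunmore reaches everyone (king).
Glenholt cannot reach Jarrow, Ivins in two steps.
Arden cannot reach Jarrow, Calder, Ivins, Ostley in two steps.
Farrow reaches everyone (king).
Ostley reaches everyone (king).
Norham reaches everyone (king).
Kings: Jarrow, Calder, Ivins, Dunmore, Farrow, Ostley, Norham — 7.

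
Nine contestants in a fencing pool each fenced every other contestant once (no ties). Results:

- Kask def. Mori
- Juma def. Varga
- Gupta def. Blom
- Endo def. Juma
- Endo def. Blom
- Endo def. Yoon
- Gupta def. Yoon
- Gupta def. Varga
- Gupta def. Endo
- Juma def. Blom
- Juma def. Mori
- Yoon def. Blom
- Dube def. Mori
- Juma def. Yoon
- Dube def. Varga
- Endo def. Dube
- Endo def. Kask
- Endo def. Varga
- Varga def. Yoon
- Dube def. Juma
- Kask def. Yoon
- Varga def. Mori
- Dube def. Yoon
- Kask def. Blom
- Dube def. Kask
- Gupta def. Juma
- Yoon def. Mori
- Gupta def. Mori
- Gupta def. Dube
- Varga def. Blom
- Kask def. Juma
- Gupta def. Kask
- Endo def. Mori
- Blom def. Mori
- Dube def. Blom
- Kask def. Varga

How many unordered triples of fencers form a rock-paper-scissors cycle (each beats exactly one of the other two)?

0

Win totals: Varga 3, Yoon 2, Endo 7, Juma 4, Blom 1, Dube 6, Kask 5, Mori 0, Gupta 8.
A fencer with w wins dominates both others in C(w,2) triples; summing gives 3 + 1 + 21 + 6 + 0 + 15 + 10 + 0 + 28 = 84 transitive triples.
Total triples C(9,3) = 84, so cyclic triples = 84 − 84 = 0.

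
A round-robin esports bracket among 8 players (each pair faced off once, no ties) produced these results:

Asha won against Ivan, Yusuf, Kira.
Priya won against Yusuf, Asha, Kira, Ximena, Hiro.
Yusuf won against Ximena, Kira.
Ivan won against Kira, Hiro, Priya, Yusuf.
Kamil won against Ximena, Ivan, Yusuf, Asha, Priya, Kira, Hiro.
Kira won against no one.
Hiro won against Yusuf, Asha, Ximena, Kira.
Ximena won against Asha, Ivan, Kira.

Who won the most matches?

Kamil

Win totals: Kira 0, Hiro 4, Asha 3, Kamil 7, Priya 5, Ximena 3, Yusuf 2, Ivan 4.
Kamil leads with 7 wins (next highest: 5).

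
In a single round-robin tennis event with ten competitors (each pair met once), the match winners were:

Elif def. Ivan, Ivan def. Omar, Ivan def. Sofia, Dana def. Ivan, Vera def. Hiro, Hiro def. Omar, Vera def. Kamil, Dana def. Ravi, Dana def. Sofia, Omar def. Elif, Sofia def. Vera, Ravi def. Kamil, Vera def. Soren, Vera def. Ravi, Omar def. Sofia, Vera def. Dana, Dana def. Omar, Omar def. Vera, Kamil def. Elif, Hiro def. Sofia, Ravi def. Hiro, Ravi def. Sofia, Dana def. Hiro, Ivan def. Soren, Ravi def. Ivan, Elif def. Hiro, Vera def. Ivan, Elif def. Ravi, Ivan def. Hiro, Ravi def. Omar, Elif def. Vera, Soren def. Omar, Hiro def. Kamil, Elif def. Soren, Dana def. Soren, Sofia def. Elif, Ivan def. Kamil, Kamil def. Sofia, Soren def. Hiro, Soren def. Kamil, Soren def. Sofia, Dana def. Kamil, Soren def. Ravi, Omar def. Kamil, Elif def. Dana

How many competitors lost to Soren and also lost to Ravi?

Soren beat: Hiro, Kamil, Sofia, Ravi, Omar.
Ravi beat: Hiro, Kamil, Sofia, Ivan, Omar.
Both beat: Hiro, Kamil, Sofia, Omar — 4.

4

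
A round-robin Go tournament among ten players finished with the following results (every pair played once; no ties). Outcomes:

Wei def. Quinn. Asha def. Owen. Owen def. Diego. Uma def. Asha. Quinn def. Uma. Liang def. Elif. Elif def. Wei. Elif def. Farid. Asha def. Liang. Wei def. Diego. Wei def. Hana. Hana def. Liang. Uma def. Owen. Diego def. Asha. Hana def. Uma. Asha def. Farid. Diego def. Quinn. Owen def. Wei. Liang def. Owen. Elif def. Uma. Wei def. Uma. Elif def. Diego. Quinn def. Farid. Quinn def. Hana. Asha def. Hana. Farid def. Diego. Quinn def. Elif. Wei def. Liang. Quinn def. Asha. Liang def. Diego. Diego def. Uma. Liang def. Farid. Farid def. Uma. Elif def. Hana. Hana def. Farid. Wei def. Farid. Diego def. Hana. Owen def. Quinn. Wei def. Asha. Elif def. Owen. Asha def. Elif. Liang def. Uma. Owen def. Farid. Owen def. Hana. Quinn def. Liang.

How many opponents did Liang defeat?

Liang's results: beat Owen, Farid, Uma, Elif, Diego; lost to Wei, Hana, Asha, Quinn.
That is 5 wins.

5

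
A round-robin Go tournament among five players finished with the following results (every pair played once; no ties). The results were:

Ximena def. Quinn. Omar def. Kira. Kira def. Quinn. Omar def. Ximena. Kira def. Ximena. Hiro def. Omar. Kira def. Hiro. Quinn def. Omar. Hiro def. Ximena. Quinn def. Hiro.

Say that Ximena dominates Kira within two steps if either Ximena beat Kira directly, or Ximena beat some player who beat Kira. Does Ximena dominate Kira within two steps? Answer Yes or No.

Ximena did not beat Kira directly.
Ximena beat Quinn, but each of them lost to Kira. No two-step path.

No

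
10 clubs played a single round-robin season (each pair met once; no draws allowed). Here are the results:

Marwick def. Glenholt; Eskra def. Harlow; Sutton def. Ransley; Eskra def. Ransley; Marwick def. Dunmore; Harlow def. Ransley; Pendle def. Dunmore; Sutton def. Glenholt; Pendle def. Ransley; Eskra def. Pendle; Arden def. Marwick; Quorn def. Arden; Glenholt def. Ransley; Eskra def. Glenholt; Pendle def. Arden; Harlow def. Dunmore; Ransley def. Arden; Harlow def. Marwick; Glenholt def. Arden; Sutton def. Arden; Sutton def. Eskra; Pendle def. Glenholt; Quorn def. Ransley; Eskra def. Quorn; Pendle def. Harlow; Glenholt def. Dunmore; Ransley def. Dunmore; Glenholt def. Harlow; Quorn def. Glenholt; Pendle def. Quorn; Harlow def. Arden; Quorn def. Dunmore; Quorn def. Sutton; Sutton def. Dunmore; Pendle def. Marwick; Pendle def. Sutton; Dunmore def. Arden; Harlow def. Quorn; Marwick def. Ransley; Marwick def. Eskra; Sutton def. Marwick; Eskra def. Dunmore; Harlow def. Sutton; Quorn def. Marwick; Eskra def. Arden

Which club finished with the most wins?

Pendle

Win totals: Ransley 2, Dunmore 1, Sutton 6, Quorn 6, Marwick 4, Eskra 7, Pendle 8, Harlow 6, Arden 1, Glenholt 4.
Pendle leads with 8 wins (next highest: 7).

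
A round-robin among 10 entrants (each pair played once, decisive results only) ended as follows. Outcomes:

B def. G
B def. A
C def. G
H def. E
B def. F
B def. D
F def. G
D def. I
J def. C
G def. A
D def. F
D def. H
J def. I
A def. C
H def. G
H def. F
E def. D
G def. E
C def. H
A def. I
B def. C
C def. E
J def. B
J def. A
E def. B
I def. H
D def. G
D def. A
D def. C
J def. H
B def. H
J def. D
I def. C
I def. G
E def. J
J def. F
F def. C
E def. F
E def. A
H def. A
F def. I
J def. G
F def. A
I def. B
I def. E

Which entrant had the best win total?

J

Win totals: A 2, B 6, C 3, D 6, E 5, F 4, G 2, H 4, I 5, J 8.
J leads with 8 wins (next highest: 6).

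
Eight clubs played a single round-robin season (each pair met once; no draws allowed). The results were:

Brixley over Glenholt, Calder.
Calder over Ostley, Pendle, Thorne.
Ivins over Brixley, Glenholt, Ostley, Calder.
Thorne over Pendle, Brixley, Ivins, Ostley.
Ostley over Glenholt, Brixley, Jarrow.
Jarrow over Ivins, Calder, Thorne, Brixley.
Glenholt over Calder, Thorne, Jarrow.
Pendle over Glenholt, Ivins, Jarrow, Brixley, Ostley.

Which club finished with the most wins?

Win totals: Jarrow 4, Glenholt 3, Calder 3, Ostley 3, Thorne 4, Ivins 4, Pendle 5, Brixley 2.
Pendle leads with 5 wins (next highest: 4).

Pendle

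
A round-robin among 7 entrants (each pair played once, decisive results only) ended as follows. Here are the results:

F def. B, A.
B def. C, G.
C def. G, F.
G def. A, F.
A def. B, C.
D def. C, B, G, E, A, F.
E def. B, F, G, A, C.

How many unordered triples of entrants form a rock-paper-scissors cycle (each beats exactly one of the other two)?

5

Win totals: A 2, B 2, C 2, D 6, E 5, F 2, G 2.
An entrant with w wins dominates both others in C(w,2) triples; summing gives 1 + 1 + 1 + 15 + 10 + 1 + 1 = 30 transitive triples.
Total triples C(7,3) = 35, so cyclic triples = 35 − 30 = 5.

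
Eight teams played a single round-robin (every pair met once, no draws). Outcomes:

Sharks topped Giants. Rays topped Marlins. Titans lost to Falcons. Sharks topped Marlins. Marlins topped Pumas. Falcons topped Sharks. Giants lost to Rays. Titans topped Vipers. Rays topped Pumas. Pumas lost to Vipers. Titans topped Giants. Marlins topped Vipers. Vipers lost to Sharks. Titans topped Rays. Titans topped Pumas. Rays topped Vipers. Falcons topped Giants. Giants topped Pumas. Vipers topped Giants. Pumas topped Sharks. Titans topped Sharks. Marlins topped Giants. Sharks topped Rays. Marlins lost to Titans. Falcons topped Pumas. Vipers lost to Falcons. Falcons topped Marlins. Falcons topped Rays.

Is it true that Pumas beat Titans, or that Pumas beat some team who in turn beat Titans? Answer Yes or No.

Pumas did not beat Titans directly.
Pumas beat Sharks, but each of them lost to Titans. No two-step path.

No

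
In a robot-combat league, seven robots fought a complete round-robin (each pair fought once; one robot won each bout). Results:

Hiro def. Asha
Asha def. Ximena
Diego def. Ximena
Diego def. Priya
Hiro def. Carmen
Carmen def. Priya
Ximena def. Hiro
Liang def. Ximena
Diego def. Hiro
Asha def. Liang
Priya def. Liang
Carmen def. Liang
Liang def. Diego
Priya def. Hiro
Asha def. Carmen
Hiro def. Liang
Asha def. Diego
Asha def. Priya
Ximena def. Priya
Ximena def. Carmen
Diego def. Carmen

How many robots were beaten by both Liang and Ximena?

0

Liang beat: Diego, Ximena.
Ximena beat: Carmen, Priya, Hiro.
No one was beaten by both.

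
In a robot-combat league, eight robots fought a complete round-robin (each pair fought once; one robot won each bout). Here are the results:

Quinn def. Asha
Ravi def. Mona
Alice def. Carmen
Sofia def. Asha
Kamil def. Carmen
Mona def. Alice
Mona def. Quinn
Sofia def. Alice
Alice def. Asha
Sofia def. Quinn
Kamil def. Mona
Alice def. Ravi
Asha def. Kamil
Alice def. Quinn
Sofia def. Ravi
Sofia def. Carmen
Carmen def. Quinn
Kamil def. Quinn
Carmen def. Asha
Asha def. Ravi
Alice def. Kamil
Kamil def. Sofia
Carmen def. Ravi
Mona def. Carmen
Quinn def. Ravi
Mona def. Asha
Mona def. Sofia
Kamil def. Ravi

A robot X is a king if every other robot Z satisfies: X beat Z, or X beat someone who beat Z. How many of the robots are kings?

4

Sofia reaches everyone (king).
Kamil reaches everyone (king).
Carmen cannot reach Sofia, Alice in two steps.
Ravi cannot reach Kamil in two steps.
Quinn cannot reach Sofia, Carmen, Alice in two steps.
Mona reaches everyone (king).
Asha cannot reach Alice in two steps.
Alice reaches everyone (king).
Kings: Sofia, Kamil, Mona, Alice — 4.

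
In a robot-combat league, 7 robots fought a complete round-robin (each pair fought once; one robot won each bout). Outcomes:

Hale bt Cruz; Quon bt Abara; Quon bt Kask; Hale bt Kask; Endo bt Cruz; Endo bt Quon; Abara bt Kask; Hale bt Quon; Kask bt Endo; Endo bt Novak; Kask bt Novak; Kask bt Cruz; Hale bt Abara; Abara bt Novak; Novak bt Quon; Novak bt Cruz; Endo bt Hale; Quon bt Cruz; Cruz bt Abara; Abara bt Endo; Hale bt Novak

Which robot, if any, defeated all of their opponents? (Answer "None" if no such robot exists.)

None

Highest win total is Hale with 5 (out of 6 possible).
Hale lost to Endo, so no robot went undefeated.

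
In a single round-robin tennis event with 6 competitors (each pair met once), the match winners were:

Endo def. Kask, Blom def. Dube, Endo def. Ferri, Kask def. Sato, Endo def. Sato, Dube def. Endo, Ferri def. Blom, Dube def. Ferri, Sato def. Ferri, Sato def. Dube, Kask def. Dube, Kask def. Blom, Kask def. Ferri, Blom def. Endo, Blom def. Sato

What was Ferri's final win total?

Ferri's results: beat Blom; lost to Dube, Endo, Kask, Sato.
That is 1 win.

1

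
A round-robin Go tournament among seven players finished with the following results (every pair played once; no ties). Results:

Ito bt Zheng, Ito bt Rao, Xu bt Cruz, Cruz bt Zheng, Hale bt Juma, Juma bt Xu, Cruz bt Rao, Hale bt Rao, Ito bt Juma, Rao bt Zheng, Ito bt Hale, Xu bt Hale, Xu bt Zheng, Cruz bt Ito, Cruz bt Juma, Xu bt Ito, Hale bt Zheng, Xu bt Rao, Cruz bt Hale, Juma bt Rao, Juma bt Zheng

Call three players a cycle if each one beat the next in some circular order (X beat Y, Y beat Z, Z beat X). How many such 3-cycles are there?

Win totals: Zheng 0, Xu 5, Juma 3, Rao 1, Cruz 5, Hale 3, Ito 4.
A player with w wins dominates both others in C(w,2) triples; summing gives 0 + 10 + 3 + 0 + 10 + 3 + 6 = 32 transitive triples.
Total triples C(7,3) = 35, so cyclic triples = 35 − 32 = 3.

3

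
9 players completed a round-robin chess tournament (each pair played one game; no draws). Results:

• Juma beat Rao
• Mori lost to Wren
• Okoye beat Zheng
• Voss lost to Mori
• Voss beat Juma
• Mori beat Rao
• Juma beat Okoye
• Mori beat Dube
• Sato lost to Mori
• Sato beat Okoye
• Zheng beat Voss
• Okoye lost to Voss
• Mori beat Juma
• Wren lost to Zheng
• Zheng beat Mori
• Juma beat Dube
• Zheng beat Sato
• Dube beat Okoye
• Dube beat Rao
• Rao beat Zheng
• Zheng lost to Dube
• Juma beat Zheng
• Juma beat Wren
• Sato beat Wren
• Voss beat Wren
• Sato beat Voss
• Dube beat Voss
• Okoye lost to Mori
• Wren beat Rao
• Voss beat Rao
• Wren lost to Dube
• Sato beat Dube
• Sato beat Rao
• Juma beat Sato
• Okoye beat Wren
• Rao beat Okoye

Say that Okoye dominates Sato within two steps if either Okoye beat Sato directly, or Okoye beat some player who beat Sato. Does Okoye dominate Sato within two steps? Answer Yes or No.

Yes

Okoye did not beat Sato directly.
Okoye beat Wren, Zheng. Of those, Zheng beat Sato.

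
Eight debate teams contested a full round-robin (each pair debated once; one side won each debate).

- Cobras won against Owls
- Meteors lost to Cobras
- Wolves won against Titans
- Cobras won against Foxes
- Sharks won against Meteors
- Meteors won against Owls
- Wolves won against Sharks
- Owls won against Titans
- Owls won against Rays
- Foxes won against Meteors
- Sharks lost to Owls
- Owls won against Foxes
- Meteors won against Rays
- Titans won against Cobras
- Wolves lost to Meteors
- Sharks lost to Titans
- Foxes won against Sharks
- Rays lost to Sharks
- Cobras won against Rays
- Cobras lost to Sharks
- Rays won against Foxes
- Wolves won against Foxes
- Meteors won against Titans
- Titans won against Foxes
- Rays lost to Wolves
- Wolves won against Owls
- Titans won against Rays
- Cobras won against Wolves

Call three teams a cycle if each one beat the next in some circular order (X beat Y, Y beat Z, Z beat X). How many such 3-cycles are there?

Win totals: Wolves 5, Owls 4, Titans 4, Foxes 2, Sharks 3, Rays 1, Cobras 5, Meteors 4.
A team with w wins dominates both others in C(w,2) triples; summing gives 10 + 6 + 6 + 1 + 3 + 0 + 10 + 6 = 42 transitive triples.
Total triples C(8,3) = 56, so cyclic triples = 56 − 42 = 14.

14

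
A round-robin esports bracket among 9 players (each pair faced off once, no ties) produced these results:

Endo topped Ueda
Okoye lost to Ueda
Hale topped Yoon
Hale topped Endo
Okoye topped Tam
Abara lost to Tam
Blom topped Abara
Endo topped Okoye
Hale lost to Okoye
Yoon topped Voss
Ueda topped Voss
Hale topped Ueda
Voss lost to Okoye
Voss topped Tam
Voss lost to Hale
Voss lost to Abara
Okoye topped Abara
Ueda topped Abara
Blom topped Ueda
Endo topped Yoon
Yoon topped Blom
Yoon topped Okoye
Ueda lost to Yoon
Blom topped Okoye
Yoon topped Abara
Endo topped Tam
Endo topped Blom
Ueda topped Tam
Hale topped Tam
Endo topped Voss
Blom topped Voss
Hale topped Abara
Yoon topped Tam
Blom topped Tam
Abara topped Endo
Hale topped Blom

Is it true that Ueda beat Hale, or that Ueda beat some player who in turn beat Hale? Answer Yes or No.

Ueda did not beat Hale directly.
Ueda beat Tam, Abara, Okoye, Voss. Of those, Okoye beat Hale.

Yes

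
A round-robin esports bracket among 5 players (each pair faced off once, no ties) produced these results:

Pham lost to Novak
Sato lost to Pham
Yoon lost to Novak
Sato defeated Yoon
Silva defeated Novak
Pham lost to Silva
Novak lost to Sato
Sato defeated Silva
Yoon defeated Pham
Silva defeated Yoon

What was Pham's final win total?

Pham's results: beat Sato; lost to Yoon, Novak, Silva.
That is 1 win.

1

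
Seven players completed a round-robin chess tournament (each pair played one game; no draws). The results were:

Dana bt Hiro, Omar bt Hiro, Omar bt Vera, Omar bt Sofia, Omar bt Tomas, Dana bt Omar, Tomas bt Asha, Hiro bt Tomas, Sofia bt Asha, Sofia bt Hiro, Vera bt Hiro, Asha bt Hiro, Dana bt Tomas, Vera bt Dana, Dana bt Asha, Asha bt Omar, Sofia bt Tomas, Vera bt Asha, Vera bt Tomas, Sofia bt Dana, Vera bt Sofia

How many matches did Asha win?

Asha's results: beat Omar, Hiro; lost to Sofia, Tomas, Dana, Vera.
That is 2 wins.

2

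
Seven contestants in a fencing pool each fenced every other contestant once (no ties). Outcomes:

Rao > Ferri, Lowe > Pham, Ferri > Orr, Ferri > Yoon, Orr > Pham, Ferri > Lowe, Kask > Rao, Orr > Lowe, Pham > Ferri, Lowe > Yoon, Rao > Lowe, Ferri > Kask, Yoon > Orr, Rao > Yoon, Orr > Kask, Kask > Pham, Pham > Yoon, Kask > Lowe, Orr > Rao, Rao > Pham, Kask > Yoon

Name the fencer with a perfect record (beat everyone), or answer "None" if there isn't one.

Highest win total is Rao with 4 (out of 6 possible).
Rao lost to Kask, Orr, so no fencer went undefeated.

None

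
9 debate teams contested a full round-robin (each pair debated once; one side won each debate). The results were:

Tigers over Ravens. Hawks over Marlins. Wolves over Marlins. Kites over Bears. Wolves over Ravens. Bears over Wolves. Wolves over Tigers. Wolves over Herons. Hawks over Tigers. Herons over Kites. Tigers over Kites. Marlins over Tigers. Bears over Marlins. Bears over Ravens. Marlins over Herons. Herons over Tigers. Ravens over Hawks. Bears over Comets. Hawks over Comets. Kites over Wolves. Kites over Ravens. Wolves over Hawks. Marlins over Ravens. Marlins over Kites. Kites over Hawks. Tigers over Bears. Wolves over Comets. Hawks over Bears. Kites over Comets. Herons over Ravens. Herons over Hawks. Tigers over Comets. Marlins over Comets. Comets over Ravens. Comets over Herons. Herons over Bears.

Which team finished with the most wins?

Wolves

Win totals: Herons 5, Kites 5, Tigers 4, Bears 4, Ravens 1, Marlins 5, Comets 2, Wolves 6, Hawks 4.
Wolves leads with 6 wins (next highest: 5).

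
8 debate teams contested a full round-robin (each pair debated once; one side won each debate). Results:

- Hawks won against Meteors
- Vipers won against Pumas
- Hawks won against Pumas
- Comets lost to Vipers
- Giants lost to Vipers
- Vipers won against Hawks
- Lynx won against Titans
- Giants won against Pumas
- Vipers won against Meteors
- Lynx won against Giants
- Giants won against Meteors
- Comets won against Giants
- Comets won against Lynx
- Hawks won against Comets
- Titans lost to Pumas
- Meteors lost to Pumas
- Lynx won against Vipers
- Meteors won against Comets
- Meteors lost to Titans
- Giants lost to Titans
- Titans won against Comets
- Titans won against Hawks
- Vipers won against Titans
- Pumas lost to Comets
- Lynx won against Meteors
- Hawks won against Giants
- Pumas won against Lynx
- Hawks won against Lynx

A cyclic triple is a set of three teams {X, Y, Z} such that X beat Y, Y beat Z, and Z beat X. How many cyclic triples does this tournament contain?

12

Win totals: Vipers 6, Giants 2, Meteors 1, Comets 3, Lynx 4, Hawks 5, Pumas 3, Titans 4.
A team with w wins dominates both others in C(w,2) triples; summing gives 15 + 1 + 0 + 3 + 6 + 10 + 3 + 6 = 44 transitive triples.
Total triples C(8,3) = 56, so cyclic triples = 56 − 44 = 12.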